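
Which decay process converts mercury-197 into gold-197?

beta-plus decay or electron capture

ΔA = 197 − 197 = 0; ΔZ = 79 − 80 = -1.
A is unchanged and Z drops by 1 — a proton has become a neutron (β⁺ emission or electron capture).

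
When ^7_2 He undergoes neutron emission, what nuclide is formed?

He-6

Neutron emission: mass number changes by -1, atomic number by +0.
A: 7 − 1 = 6; Z: 2 = 2.
Z = 2 is helium, so the daughter is ^6_2 He.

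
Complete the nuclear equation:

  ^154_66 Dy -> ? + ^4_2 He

Gd-150

Conserve mass number: 154 = A + 4, so A = 150.
Conserve atomic number: 66 = Z + 2, so Z = 64.
Z = 64 is gadolinium, so the species is ^150_64 Gd.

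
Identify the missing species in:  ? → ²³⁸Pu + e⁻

Np-238

Conserve mass number: A = 238 + 0, so A = 238.
Conserve atomic number: Z = 94 − 1, so Z = 93.
Z = 93 is neptunium, so the species is ²³⁸Np.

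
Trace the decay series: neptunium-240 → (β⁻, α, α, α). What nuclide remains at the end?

Ra-228

Start: (A, Z) = (240, 93).
After β⁻: (240, 94).
After α: (236, 92).
After α: (232, 90).
After α: (228, 88).
Z = 88 is radium.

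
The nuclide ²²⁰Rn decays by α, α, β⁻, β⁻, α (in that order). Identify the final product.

Pb-208

Start: (A, Z) = (220, 86).
After α: (216, 84).
After α: (212, 82).
After β⁻: (212, 83).
After β⁻: (212, 84).
After α: (208, 82).
Z = 82 is lead.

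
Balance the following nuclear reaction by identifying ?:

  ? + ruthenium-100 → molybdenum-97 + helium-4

neutron

Conserve mass number: A + 100 = 97 + 4, so A = 1.
Conserve atomic number: Z + 44 = 42 + 2, so Z = 0.
A = 1 and Z = 0 is neutron — a neutron.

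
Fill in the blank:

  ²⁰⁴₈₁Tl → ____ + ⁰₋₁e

Pb-204

Conserve mass number: 204 = A + 0, so A = 204.
Conserve atomic number: 81 = Z − 1, so Z = 82.
Z = 82 is lead, so the species is ²⁰⁴₈₂Pb.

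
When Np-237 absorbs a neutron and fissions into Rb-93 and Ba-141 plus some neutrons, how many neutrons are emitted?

4

Conserve mass number: 238 = 93 + 141 + k, so k = 238 − 234 = 4.
Check atomic number: 93 = 37 + 56 + 0 = 93. ✓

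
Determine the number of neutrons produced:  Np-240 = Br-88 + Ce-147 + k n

Conserve mass number: 240 = 88 + 147 + k, so k = 240 − 235 = 5.
Check atomic number: 93 = 35 + 58 + 0 = 93. ✓

5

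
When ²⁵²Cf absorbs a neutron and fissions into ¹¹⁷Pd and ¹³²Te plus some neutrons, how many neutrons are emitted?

Conserve mass number: 253 = 117 + 132 + k, so k = 253 − 249 = 4.
Check atomic number: 98 = 46 + 52 + 0 = 98. ✓

4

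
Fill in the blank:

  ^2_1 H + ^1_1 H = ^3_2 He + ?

Conserve mass number: 2 + 1 = 3 + A, so A = 0.
Conserve atomic number: 1 + 1 = 2 + Z, so Z = 0.
A = 0 and Z = 0 is ^0_0 γ — a gamma ray.

gamma ray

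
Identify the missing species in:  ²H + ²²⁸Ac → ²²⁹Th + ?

neutron

Conserve mass number: 2 + 228 = 229 + A, so A = 1.
Conserve atomic number: 1 + 89 = 90 + Z, so Z = 0.
A = 1 and Z = 0 is ¹n — a neutron.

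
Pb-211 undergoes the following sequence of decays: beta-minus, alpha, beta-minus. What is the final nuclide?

Start: (A, Z) = (211, 82).
After β⁻: (211, 83).
After α: (207, 81).
After β⁻: (207, 82).
Z = 82 is lead.

Pb-207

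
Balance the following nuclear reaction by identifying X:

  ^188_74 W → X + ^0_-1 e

Re-188

Conserve mass number: 188 = A + 0, so A = 188.
Conserve atomic number: 74 = Z − 1, so Z = 75.
Z = 75 is rhenium, so the species is ^188_75 Re.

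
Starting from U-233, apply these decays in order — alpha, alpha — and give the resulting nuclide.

Ra-225

Start: (A, Z) = (233, 92).
After α: (229, 90).
After α: (225, 88).
Z = 88 is radium.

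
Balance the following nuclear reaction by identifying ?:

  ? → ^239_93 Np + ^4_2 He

Am-243

Conserve mass number: A = 239 + 4, so A = 243.
Conserve atomic number: Z = 93 + 2, so Z = 95.
Z = 95 is americium, so the species is ^243_95 Am.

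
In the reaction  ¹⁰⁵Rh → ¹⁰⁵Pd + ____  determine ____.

beta-minus particle

Conserve mass number: 105 = 105 + A, so A = 0.
Conserve atomic number: 45 = 46 + Z, so Z = -1.
A = 0 and Z = -1 is e⁻ — a beta-minus particle.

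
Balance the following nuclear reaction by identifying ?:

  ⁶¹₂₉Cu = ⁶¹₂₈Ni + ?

Conserve mass number: 61 = 61 + A, so A = 0.
Conserve atomic number: 29 = 28 + Z, so Z = 1.
A = 0 and Z = 1 is ⁰₁e — a positron.

positron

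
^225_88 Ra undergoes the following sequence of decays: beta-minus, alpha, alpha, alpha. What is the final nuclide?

Start: (A, Z) = (225, 88).
After β⁻: (225, 89).
After α: (221, 87).
After α: (217, 85).
After α: (213, 83).
Z = 83 is bismuth.

Bi-213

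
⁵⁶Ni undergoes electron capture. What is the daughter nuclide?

Co-56

Electron capture: mass number changes by +0, atomic number by -1.
A: 56 = 56; Z: 28 − 1 = 27.
Z = 27 is cobalt, so the daughter is ⁵⁶Co.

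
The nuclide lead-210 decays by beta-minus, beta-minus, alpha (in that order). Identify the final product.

Start: (A, Z) = (210, 82).
After β⁻: (210, 83).
After β⁻: (210, 84).
After α: (206, 82).
Z = 82 is lead.

Pb-206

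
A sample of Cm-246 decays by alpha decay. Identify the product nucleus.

Pu-242

Alpha decay: mass number changes by -4, atomic number by -2.
A: 246 − 4 = 242; Z: 96 − 2 = 94.
Z = 94 is plutonium, so the daughter is Pu-242.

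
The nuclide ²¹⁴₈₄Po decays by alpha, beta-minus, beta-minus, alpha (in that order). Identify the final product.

Start: (A, Z) = (214, 84).
After α: (210, 82).
After β⁻: (210, 83).
After β⁻: (210, 84).
After α: (206, 82).
Z = 82 is lead.

Pb-206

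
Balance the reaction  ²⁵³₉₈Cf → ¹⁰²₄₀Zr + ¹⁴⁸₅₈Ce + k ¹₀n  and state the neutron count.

3

Conserve mass number: 253 = 102 + 148 + k, so k = 253 − 250 = 3.
Check atomic number: 98 = 40 + 58 + 0 = 98. ✓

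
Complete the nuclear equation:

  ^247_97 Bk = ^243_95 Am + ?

Conserve mass number: 247 = 243 + A, so A = 4.
Conserve atomic number: 97 = 95 + Z, so Z = 2.
A = 4 and Z = 2 is ^4_2 He — an alpha particle.

alpha particle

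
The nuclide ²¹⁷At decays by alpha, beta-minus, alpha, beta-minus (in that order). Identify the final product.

Bi-209

Start: (A, Z) = (217, 85).
After α: (213, 83).
After β⁻: (213, 84).
After α: (209, 82).
After β⁻: (209, 83).
Z = 83 is bismuth.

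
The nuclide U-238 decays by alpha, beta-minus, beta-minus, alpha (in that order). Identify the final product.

Start: (A, Z) = (238, 92).
After α: (234, 90).
After β⁻: (234, 91).
After β⁻: (234, 92).
After α: (230, 90).
Z = 90 is thorium.

Th-230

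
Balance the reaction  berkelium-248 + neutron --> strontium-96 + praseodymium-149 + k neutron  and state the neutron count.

Conserve mass number: 249 = 96 + 149 + k, so k = 249 − 245 = 4.
Check atomic number: 97 = 38 + 59 + 0 = 97. ✓

4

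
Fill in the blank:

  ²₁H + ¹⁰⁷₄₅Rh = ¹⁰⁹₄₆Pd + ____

gamma ray

Conserve mass number: 2 + 107 = 109 + A, so A = 0.
Conserve atomic number: 1 + 45 = 46 + Z, so Z = 0.
A = 0 and Z = 0 is ⁰₀γ — a gamma ray.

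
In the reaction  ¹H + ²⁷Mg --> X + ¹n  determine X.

Conserve mass number: 1 + 27 = A + 1, so A = 27.
Conserve atomic number: 1 + 12 = Z + 0, so Z = 13.
Z = 13 is aluminium, so the species is ²⁷Al.

Al-27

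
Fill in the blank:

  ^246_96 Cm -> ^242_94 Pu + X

Conserve mass number: 246 = 242 + A, so A = 4.
Conserve atomic number: 96 = 94 + Z, so Z = 2.
A = 4 and Z = 2 is ^4_2 He — an alpha particle.

alpha particle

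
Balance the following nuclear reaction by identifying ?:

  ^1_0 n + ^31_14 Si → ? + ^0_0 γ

Conserve mass number: 1 + 31 = A + 0, so A = 32.
Conserve atomic number: 0 + 14 = Z + 0, so Z = 14.
Z = 14 is silicon, so the species is ^32_14 Si.

Si-32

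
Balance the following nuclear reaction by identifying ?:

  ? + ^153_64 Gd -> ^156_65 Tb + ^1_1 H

Conserve mass number: A + 153 = 156 + 1, so A = 4.
Conserve atomic number: Z + 64 = 65 + 1, so Z = 2.
A = 4 and Z = 2 is ^4_2 He — an alpha particle.

alpha particle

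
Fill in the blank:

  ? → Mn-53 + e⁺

Conserve mass number: A = 53 + 0, so A = 53.
Conserve atomic number: Z = 25 + 1, so Z = 26.
Z = 26 is iron, so the species is Fe-53.

Fe-53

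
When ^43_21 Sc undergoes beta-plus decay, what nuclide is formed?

Ca-43

Beta-plus decay: mass number changes by +0, atomic number by -1.
A: 43 = 43; Z: 21 − 1 = 20.
Z = 20 is calcium, so the daughter is ^43_20 Ca.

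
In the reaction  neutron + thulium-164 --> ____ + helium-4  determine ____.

Ho-161

Conserve mass number: 1 + 164 = A + 4, so A = 161.
Conserve atomic number: 0 + 69 = Z + 2, so Z = 67.
Z = 67 is holmium, so the species is holmium-161.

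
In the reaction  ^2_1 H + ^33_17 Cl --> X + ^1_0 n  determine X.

Conserve mass number: 2 + 33 = A + 1, so A = 34.
Conserve atomic number: 1 + 17 = Z + 0, so Z = 18.
Z = 18 is argon, so the species is ^34_18 Ar.

Ar-34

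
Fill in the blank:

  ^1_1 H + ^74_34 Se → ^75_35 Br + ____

gamma ray

Conserve mass number: 1 + 74 = 75 + A, so A = 0.
Conserve atomic number: 1 + 34 = 35 + Z, so Z = 0.
A = 0 and Z = 0 is ^0_0 γ — a gamma ray.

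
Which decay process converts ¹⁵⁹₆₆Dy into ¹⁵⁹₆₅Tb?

beta-plus decay or electron capture

ΔA = 159 − 159 = 0; ΔZ = 65 − 66 = -1.
A is unchanged and Z drops by 1 — a proton has become a neutron (β⁺ emission or electron capture).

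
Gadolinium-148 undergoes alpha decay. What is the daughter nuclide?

Alpha decay: mass number changes by -4, atomic number by -2.
A: 148 − 4 = 144; Z: 64 − 2 = 62.
Z = 62 is samarium, so the daughter is samarium-144.

Sm-144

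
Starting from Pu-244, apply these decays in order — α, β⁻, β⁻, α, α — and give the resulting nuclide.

Start: (A, Z) = (244, 94).
After α: (240, 92).
After β⁻: (240, 93).
After β⁻: (240, 94).
After α: (236, 92).
After α: (232, 90).
Z = 90 is thorium.

Th-232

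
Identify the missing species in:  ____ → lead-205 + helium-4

Conserve mass number: A = 205 + 4, so A = 209.
Conserve atomic number: Z = 82 + 2, so Z = 84.
Z = 84 is polonium, so the species is polonium-209.

Po-209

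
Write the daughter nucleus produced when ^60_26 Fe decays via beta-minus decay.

Beta-minus decay: mass number changes by +0, atomic number by +1.
A: 60 = 60; Z: 26 + 1 = 27.
Z = 27 is cobalt, so the daughter is ^60_27 Co.

Co-60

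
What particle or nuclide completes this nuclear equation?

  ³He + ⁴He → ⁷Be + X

Conserve mass number: 3 + 4 = 7 + A, so A = 0.
Conserve atomic number: 2 + 2 = 4 + Z, so Z = 0.
A = 0 and Z = 0 is γ — a gamma ray.

gamma ray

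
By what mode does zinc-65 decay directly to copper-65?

ΔA = 65 − 65 = 0; ΔZ = 29 − 30 = -1.
A is unchanged and Z drops by 1 — a proton has become a neutron (β⁺ emission or electron capture).

beta-plus decay or electron capture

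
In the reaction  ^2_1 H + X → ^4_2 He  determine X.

Conserve mass number: 2 + A = 4, so A = 2.
Conserve atomic number: 1 + Z = 2, so Z = 1.
A = 2 and Z = 1 is ^2_1 H — a deuteron.

deuteron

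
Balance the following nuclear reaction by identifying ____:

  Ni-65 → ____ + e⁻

Cu-65

Conserve mass number: 65 = A + 0, so A = 65.
Conserve atomic number: 28 = Z − 1, so Z = 29.
Z = 29 is copper, so the species is Cu-65.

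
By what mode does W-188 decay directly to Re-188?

ΔA = 188 − 188 = 0; ΔZ = 75 − 74 = +1.
A is unchanged and Z rises by 1 — a neutron has become a proton (β⁻ decay).

beta-minus decay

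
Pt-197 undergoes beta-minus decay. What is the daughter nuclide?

Au-197

Beta-minus decay: mass number changes by +0, atomic number by +1.
A: 197 = 197; Z: 78 + 1 = 79.
Z = 79 is gold, so the daughter is Au-197.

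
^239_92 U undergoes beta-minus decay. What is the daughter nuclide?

Np-239

Beta-minus decay: mass number changes by +0, atomic number by +1.
A: 239 = 239; Z: 92 + 1 = 93.
Z = 93 is neptunium, so the daughter is ^239_93 Np.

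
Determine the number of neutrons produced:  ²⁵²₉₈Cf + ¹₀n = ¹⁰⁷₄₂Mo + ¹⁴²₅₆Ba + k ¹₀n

Conserve mass number: 253 = 107 + 142 + k, so k = 253 − 249 = 4.
Check atomic number: 98 = 42 + 56 + 0 = 98. ✓

4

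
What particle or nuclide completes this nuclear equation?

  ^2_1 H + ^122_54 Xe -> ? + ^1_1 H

Conserve mass number: 2 + 122 = A + 1, so A = 123.
Conserve atomic number: 1 + 54 = Z + 1, so Z = 54.
Z = 54 is xenon, so the species is ^123_54 Xe.

Xe-123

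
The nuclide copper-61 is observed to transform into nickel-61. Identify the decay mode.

ΔA = 61 − 61 = 0; ΔZ = 28 − 29 = -1.
A is unchanged and Z drops by 1 — a proton has become a neutron (β⁺ emission or electron capture).

beta-plus decay or electron capture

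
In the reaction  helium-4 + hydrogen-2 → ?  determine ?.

Li-6

Conserve mass number: 4 + 2 = A, so A = 6.
Conserve atomic number: 2 + 1 = Z, so Z = 3.
Z = 3 is lithium, so the species is lithium-6.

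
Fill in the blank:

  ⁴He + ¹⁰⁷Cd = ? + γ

Sn-111

Conserve mass number: 4 + 107 = A + 0, so A = 111.
Conserve atomic number: 2 + 48 = Z + 0, so Z = 50.
Z = 50 is tin, so the species is ¹¹¹Sn.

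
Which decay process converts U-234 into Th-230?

ΔA = 230 − 234 = -4; ΔZ = 90 − 92 = -2.
A drops by 4 and Z drops by 2 — the signature of alpha emission.

alpha decay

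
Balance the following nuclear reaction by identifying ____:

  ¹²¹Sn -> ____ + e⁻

Conserve mass number: 121 = A + 0, so A = 121.
Conserve atomic number: 50 = Z − 1, so Z = 51.
Z = 51 is antimony, so the species is ¹²¹Sb.

Sb-121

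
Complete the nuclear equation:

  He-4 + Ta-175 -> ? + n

Re-178

Conserve mass number: 4 + 175 = A + 1, so A = 178.
Conserve atomic number: 2 + 73 = Z + 0, so Z = 75.
Z = 75 is rhenium, so the species is Re-178.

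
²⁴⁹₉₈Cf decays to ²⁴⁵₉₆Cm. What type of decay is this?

alpha decay

ΔA = 245 − 249 = -4; ΔZ = 96 − 98 = -2.
A drops by 4 and Z drops by 2 — the signature of alpha emission.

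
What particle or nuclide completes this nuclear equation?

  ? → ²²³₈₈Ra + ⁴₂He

Th-227

Conserve mass number: A = 223 + 4, so A = 227.
Conserve atomic number: Z = 88 + 2, so Z = 90.
Z = 90 is thorium, so the species is ²²⁷₉₀Th.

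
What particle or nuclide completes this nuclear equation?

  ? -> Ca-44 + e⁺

Sc-44

Conserve mass number: A = 44 + 0, so A = 44.
Conserve atomic number: Z = 20 + 1, so Z = 21.
Z = 21 is scandium, so the species is Sc-44.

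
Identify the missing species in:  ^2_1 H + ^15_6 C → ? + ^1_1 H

C-16

Conserve mass number: 2 + 15 = A + 1, so A = 16.
Conserve atomic number: 1 + 6 = Z + 1, so Z = 6.
Z = 6 is carbon, so the species is ^16_6 C.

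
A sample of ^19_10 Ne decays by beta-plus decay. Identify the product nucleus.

Beta-plus decay: mass number changes by +0, atomic number by -1.
A: 19 = 19; Z: 10 − 1 = 9.
Z = 9 is fluorine, so the daughter is ^19_9 F.

F-19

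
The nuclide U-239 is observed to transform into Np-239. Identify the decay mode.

ΔA = 239 − 239 = 0; ΔZ = 93 − 92 = +1.
A is unchanged and Z rises by 1 — a neutron has become a proton (β⁻ decay).

beta-minus decay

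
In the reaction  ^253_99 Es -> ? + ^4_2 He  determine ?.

Conserve mass number: 253 = A + 4, so A = 249.
Conserve atomic number: 99 = Z + 2, so Z = 97.
Z = 97 is berkelium, so the species is ^249_97 Bk.

Bk-249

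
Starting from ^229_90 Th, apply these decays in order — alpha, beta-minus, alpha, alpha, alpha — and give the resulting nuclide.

Bi-213

Start: (A, Z) = (229, 90).
After α: (225, 88).
After β⁻: (225, 89).
After α: (221, 87).
After α: (217, 85).
After α: (213, 83).
Z = 83 is bismuth.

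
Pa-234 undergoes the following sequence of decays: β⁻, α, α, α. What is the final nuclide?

Start: (A, Z) = (234, 91).
After β⁻: (234, 92).
After α: (230, 90).
After α: (226, 88).
After α: (222, 86).
Z = 86 is radon.

Rn-222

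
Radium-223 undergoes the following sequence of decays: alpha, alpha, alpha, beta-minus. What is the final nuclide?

Start: (A, Z) = (223, 88).
After α: (219, 86).
After α: (215, 84).
After α: (211, 82).
After β⁻: (211, 83).
Z = 83 is bismuth.

Bi-211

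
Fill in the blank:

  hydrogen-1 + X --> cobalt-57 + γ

Fe-56

Conserve mass number: 1 + A = 57 + 0, so A = 56.
Conserve atomic number: 1 + Z = 27 + 0, so Z = 26.
Z = 26 is iron, so the species is iron-56.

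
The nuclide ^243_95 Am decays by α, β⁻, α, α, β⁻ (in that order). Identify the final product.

Start: (A, Z) = (243, 95).
After α: (239, 93).
After β⁻: (239, 94).
After α: (235, 92).
After α: (231, 90).
After β⁻: (231, 91).
Z = 91 is protactinium.

Pa-231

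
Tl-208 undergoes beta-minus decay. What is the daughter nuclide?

Pb-208

Beta-minus decay: mass number changes by +0, atomic number by +1.
A: 208 = 208; Z: 81 + 1 = 82.
Z = 82 is lead, so the daughter is Pb-208.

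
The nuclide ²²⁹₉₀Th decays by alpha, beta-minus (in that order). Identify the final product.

Start: (A, Z) = (229, 90).
After α: (225, 88).
After β⁻: (225, 89).
Z = 89 is actinium.

Ac-225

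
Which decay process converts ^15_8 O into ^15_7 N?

beta-plus decay or electron capture

ΔA = 15 − 15 = 0; ΔZ = 7 − 8 = -1.
A is unchanged and Z drops by 1 — a proton has become a neutron (β⁺ emission or electron capture).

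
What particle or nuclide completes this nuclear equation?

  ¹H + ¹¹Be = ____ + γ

Conserve mass number: 1 + 11 = A + 0, so A = 12.
Conserve atomic number: 1 + 4 = Z + 0, so Z = 5.
Z = 5 is boron, so the species is ¹²B.

B-12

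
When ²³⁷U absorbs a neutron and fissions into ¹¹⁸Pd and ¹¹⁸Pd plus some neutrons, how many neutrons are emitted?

Conserve mass number: 238 = 118 + 118 + k, so k = 238 − 236 = 2.
Check atomic number: 92 = 46 + 46 + 0 = 92. ✓

2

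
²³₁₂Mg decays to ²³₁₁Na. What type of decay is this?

ΔA = 23 − 23 = 0; ΔZ = 11 − 12 = -1.
A is unchanged and Z drops by 1 — a proton has become a neutron (β⁺ emission or electron capture).

beta-plus decay or electron capture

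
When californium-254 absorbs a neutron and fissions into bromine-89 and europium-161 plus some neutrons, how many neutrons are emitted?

5

Conserve mass number: 255 = 89 + 161 + k, so k = 255 − 250 = 5.
Check atomic number: 98 = 35 + 63 + 0 = 98. ✓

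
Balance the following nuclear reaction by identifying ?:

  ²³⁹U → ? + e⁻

Np-239

Conserve mass number: 239 = A + 0, so A = 239.
Conserve atomic number: 92 = Z − 1, so Z = 93.
Z = 93 is neptunium, so the species is ²³⁹Np.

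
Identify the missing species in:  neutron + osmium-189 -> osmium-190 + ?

Conserve mass number: 1 + 189 = 190 + A, so A = 0.
Conserve atomic number: 0 + 76 = 76 + Z, so Z = 0.
A = 0 and Z = 0 is γ — a gamma ray.

gamma ray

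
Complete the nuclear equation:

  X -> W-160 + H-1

Re-161

Conserve mass number: A = 160 + 1, so A = 161.
Conserve atomic number: Z = 74 + 1, so Z = 75.
Z = 75 is rhenium, so the species is Re-161.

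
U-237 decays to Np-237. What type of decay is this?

ΔA = 237 − 237 = 0; ΔZ = 93 − 92 = +1.
A is unchanged and Z rises by 1 — a neutron has become a proton (β⁻ decay).

beta-minus decay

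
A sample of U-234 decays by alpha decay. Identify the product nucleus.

Th-230

Alpha decay: mass number changes by -4, atomic number by -2.
A: 234 − 4 = 230; Z: 92 − 2 = 90.
Z = 90 is thorium, so the daughter is Th-230.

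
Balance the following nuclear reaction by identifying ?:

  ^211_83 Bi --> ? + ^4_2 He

Tl-207

Conserve mass number: 211 = A + 4, so A = 207.
Conserve atomic number: 83 = Z + 2, so Z = 81.
Z = 81 is thallium, so the species is ^207_81 Tl.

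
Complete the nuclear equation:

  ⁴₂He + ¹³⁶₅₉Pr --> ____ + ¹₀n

Pm-139

Conserve mass number: 4 + 136 = A + 1, so A = 139.
Conserve atomic number: 2 + 59 = Z + 0, so Z = 61.
Z = 61 is promethium, so the species is ¹³⁹₆₁Pm.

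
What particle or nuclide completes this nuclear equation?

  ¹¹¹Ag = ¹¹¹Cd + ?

Conserve mass number: 111 = 111 + A, so A = 0.
Conserve atomic number: 47 = 48 + Z, so Z = -1.
A = 0 and Z = -1 is e⁻ — a beta-minus particle.

beta-minus particle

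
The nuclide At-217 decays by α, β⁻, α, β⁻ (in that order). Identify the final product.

Start: (A, Z) = (217, 85).
After α: (213, 83).
After β⁻: (213, 84).
After α: (209, 82).
After β⁻: (209, 83).
Z = 83 is bismuth.

Bi-209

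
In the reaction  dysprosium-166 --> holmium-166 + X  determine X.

beta-minus particle

Conserve mass number: 166 = 166 + A, so A = 0.
Conserve atomic number: 66 = 67 + Z, so Z = -1.
A = 0 and Z = -1 is e⁻ — a beta-minus particle.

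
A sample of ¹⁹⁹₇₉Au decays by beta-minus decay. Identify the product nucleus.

Hg-199

Beta-minus decay: mass number changes by +0, atomic number by +1.
A: 199 = 199; Z: 79 + 1 = 80.
Z = 80 is mercury, so the daughter is ¹⁹⁹₈₀Hg.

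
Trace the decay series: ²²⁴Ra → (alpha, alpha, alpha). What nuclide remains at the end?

Pb-212

Start: (A, Z) = (224, 88).
After α: (220, 86).
After α: (216, 84).
After α: (212, 82).
Z = 82 is lead.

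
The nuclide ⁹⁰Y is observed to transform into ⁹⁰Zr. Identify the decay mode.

beta-minus decay

ΔA = 90 − 90 = 0; ΔZ = 40 − 39 = +1.
A is unchanged and Z rises by 1 — a neutron has become a proton (β⁻ decay).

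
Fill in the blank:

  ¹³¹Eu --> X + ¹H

Sm-130

Conserve mass number: 131 = A + 1, so A = 130.
Conserve atomic number: 63 = Z + 1, so Z = 62.
Z = 62 is samarium, so the species is ¹³⁰Sm.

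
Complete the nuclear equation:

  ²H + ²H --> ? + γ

He-4

Conserve mass number: 2 + 2 = A + 0, so A = 4.
Conserve atomic number: 1 + 1 = Z + 0, so Z = 2.
A = 4 and Z = 2 is ⁴He — an alpha particle.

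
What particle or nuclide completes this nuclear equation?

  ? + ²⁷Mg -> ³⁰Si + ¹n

Conserve mass number: A + 27 = 30 + 1, so A = 4.
Conserve atomic number: Z + 12 = 14 + 0, so Z = 2.
A = 4 and Z = 2 is ⁴He — an alpha particle.

alpha particle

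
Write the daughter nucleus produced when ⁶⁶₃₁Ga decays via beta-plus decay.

Beta-plus decay: mass number changes by +0, atomic number by -1.
A: 66 = 66; Z: 31 − 1 = 30.
Z = 30 is zinc, so the daughter is ⁶⁶₃₀Zn.

Zn-66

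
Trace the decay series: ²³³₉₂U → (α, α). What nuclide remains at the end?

Ra-225

Start: (A, Z) = (233, 92).
After α: (229, 90).
After α: (225, 88).
Z = 88 is radium.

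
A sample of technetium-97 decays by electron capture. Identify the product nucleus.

Mo-97

Electron capture: mass number changes by +0, atomic number by -1.
A: 97 = 97; Z: 43 − 1 = 42.
Z = 42 is molybdenum, so the daughter is molybdenum-97.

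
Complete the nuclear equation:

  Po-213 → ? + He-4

Pb-209

Conserve mass number: 213 = A + 4, so A = 209.
Conserve atomic number: 84 = Z + 2, so Z = 82.
Z = 82 is lead, so the species is Pb-209.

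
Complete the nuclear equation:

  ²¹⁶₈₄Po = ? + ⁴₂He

Pb-212

Conserve mass number: 216 = A + 4, so A = 212.
Conserve atomic number: 84 = Z + 2, so Z = 82.
Z = 82 is lead, so the species is ²¹²₈₂Pb.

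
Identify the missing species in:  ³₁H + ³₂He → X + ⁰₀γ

Conserve mass number: 3 + 3 = A + 0, so A = 6.
Conserve atomic number: 1 + 2 = Z + 0, so Z = 3.
Z = 3 is lithium, so the species is ⁶₃Li.

Li-6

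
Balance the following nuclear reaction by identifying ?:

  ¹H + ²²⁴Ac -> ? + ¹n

Conserve mass number: 1 + 224 = A + 1, so A = 224.
Conserve atomic number: 1 + 89 = Z + 0, so Z = 90.
Z = 90 is thorium, so the species is ²²⁴Th.

Th-224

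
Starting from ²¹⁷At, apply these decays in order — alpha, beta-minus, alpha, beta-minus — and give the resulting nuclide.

Start: (A, Z) = (217, 85).
After α: (213, 83).
After β⁻: (213, 84).
After α: (209, 82).
After β⁻: (209, 83).
Z = 83 is bismuth.

Bi-209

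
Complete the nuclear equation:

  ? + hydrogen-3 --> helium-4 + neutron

Conserve mass number: A + 3 = 4 + 1, so A = 2.
Conserve atomic number: Z + 1 = 2 + 0, so Z = 1.
A = 2 and Z = 1 is hydrogen-2 — a deuteron.

deuteron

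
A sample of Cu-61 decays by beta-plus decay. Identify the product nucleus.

Beta-plus decay: mass number changes by +0, atomic number by -1.
A: 61 = 61; Z: 29 − 1 = 28.
Z = 28 is nickel, so the daughter is Ni-61.

Ni-61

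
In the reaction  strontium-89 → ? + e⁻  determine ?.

Y-89

Conserve mass number: 89 = A + 0, so A = 89.
Conserve atomic number: 38 = Z − 1, so Z = 39.
Z = 39 is yttrium, so the species is yttrium-89.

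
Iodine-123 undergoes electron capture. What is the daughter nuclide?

Electron capture: mass number changes by +0, atomic number by -1.
A: 123 = 123; Z: 53 − 1 = 52.
Z = 52 is tellurium, so the daughter is tellurium-123.

Te-123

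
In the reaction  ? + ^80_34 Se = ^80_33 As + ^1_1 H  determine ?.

Conserve mass number: A + 80 = 80 + 1, so A = 1.
Conserve atomic number: Z + 34 = 33 + 1, so Z = 0.
A = 1 and Z = 0 is ^1_0 n — a neutron.

neutron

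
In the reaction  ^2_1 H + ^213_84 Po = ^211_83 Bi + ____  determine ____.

Conserve mass number: 2 + 213 = 211 + A, so A = 4.
Conserve atomic number: 1 + 84 = 83 + Z, so Z = 2.
A = 4 and Z = 2 is ^4_2 He — an alpha particle.

alpha particle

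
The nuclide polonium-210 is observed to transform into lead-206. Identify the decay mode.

alpha decay

ΔA = 206 − 210 = -4; ΔZ = 82 − 84 = -2.
A drops by 4 and Z drops by 2 — the signature of alpha emission.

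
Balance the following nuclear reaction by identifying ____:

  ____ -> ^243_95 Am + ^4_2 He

Bk-247

Conserve mass number: A = 243 + 4, so A = 247.
Conserve atomic number: Z = 95 + 2, so Z = 97.
Z = 97 is berkelium, so the species is ^247_97 Bk.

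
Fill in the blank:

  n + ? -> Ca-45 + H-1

Sc-45

Conserve mass number: 1 + A = 45 + 1, so A = 45.
Conserve atomic number: 0 + Z = 20 + 1, so Z = 21.
Z = 21 is scandium, so the species is Sc-45.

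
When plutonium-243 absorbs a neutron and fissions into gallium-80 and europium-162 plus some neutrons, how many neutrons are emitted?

2

Conserve mass number: 244 = 80 + 162 + k, so k = 244 − 242 = 2.
Check atomic number: 94 = 31 + 63 + 0 = 94. ✓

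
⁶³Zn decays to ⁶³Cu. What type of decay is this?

ΔA = 63 − 63 = 0; ΔZ = 29 − 30 = -1.
A is unchanged and Z drops by 1 — a proton has become a neutron (β⁺ emission or electron capture).

beta-plus decay or electron capture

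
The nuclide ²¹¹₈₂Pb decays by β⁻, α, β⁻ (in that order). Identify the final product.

Start: (A, Z) = (211, 82).
After β⁻: (211, 83).
After α: (207, 81).
After β⁻: (207, 82).
Z = 82 is lead.

Pb-207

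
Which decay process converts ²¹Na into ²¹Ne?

beta-plus decay or electron capture

ΔA = 21 − 21 = 0; ΔZ = 10 − 11 = -1.
A is unchanged and Z drops by 1 — a proton has become a neutron (β⁺ emission or electron capture).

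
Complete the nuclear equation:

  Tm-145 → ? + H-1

Conserve mass number: 145 = A + 1, so A = 144.
Conserve atomic number: 69 = Z + 1, so Z = 68.
Z = 68 is erbium, so the species is Er-144.

Er-144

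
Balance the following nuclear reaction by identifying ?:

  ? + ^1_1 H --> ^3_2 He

Conserve mass number: A + 1 = 3, so A = 2.
Conserve atomic number: Z + 1 = 2, so Z = 1.
A = 2 and Z = 1 is ^2_1 H — a deuteron.

deuteron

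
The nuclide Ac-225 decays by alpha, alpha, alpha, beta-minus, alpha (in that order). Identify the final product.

Pb-209

Start: (A, Z) = (225, 89).
After α: (221, 87).
After α: (217, 85).
After α: (213, 83).
After β⁻: (213, 84).
After α: (209, 82).
Z = 82 is lead.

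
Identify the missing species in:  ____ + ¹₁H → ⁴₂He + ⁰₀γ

Conserve mass number: A + 1 = 4 + 0, so A = 3.
Conserve atomic number: Z + 1 = 2 + 0, so Z = 1.
A = 3 and Z = 1 is ³₁H — a triton.

triton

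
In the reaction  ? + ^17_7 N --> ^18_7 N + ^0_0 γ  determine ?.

Conserve mass number: A + 17 = 18 + 0, so A = 1.
Conserve atomic number: Z + 7 = 7 + 0, so Z = 0.
A = 1 and Z = 0 is ^1_0 n — a neutron.

neutron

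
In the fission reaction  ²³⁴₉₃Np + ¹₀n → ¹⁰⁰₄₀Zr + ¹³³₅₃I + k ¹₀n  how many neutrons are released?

Conserve mass number: 235 = 100 + 133 + k, so k = 235 − 233 = 2.
Check atomic number: 93 = 40 + 53 + 0 = 93. ✓

2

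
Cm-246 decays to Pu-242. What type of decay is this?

alpha decay

ΔA = 242 − 246 = -4; ΔZ = 94 − 96 = -2.
A drops by 4 and Z drops by 2 — the signature of alpha emission.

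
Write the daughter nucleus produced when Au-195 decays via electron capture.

Pt-195

Electron capture: mass number changes by +0, atomic number by -1.
A: 195 = 195; Z: 79 − 1 = 78.
Z = 78 is platinum, so the daughter is Pt-195.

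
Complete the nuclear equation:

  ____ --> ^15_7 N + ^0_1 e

O-15

Conserve mass number: A = 15 + 0, so A = 15.
Conserve atomic number: Z = 7 + 1, so Z = 8.
Z = 8 is oxygen, so the species is ^15_8 O.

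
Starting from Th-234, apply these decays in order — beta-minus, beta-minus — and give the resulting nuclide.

U-234

Start: (A, Z) = (234, 90).
After β⁻: (234, 91).
After β⁻: (234, 92).
Z = 92 is uranium.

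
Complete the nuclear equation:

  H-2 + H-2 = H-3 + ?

proton

Conserve mass number: 2 + 2 = 3 + A, so A = 1.
Conserve atomic number: 1 + 1 = 1 + Z, so Z = 1.
A = 1 and Z = 1 is H-1 — a proton.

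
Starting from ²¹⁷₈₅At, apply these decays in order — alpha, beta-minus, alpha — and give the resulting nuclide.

Start: (A, Z) = (217, 85).
After α: (213, 83).
After β⁻: (213, 84).
After α: (209, 82).
Z = 82 is lead.

Pb-209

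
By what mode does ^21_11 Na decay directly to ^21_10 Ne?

ΔA = 21 − 21 = 0; ΔZ = 10 − 11 = -1.
A is unchanged and Z drops by 1 — a proton has become a neutron (β⁺ emission or electron capture).

beta-plus decay or electron capture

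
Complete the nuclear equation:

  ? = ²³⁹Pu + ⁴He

Cm-243

Conserve mass number: A = 239 + 4, so A = 243.
Conserve atomic number: Z = 94 + 2, so Z = 96.
Z = 96 is curium, so the species is ²⁴³Cm.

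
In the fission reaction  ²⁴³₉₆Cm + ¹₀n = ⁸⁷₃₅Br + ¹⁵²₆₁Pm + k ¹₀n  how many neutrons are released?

5

Conserve mass number: 244 = 87 + 152 + k, so k = 244 − 239 = 5.
Check atomic number: 96 = 35 + 61 + 0 = 96. ✓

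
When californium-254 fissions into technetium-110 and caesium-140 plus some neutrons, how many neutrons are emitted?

4

Conserve mass number: 254 = 110 + 140 + k, so k = 254 − 250 = 4.
Check atomic number: 98 = 43 + 55 + 0 = 98. ✓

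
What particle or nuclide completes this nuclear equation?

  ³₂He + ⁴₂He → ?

Conserve mass number: 3 + 4 = A, so A = 7.
Conserve atomic number: 2 + 2 = Z, so Z = 4.
Z = 4 is beryllium, so the species is ⁷₄Be.

Be-7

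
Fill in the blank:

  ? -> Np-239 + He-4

Conserve mass number: A = 239 + 4, so A = 243.
Conserve atomic number: Z = 93 + 2, so Z = 95.
Z = 95 is americium, so the species is Am-243.

Am-243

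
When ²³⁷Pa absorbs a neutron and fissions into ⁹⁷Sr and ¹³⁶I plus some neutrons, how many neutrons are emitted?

5

Conserve mass number: 238 = 97 + 136 + k, so k = 238 − 233 = 5.
Check atomic number: 91 = 38 + 53 + 0 = 91. ✓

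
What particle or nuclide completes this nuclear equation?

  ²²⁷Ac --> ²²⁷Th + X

Conserve mass number: 227 = 227 + A, so A = 0.
Conserve atomic number: 89 = 90 + Z, so Z = -1.
A = 0 and Z = -1 is e⁻ — a beta-minus particle.

beta-minus particle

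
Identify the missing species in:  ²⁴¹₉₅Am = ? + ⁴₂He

Conserve mass number: 241 = A + 4, so A = 237.
Conserve atomic number: 95 = Z + 2, so Z = 93.
Z = 93 is neptunium, so the species is ²³⁷₉₃Np.

Np-237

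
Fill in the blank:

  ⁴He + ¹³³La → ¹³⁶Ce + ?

proton

Conserve mass number: 4 + 133 = 136 + A, so A = 1.
Conserve atomic number: 2 + 57 = 58 + Z, so Z = 1.
A = 1 and Z = 1 is ¹H — a proton.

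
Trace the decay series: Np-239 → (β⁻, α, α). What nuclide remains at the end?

Start: (A, Z) = (239, 93).
After β⁻: (239, 94).
After α: (235, 92).
After α: (231, 90).
Z = 90 is thorium.

Th-231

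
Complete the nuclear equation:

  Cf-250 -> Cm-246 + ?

alpha particle

Conserve mass number: 250 = 246 + A, so A = 4.
Conserve atomic number: 98 = 96 + Z, so Z = 2.
A = 4 and Z = 2 is He-4 — an alpha particle.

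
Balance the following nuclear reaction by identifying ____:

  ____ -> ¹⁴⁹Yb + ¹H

Lu-150

Conserve mass number: A = 149 + 1, so A = 150.
Conserve atomic number: Z = 70 + 1, so Z = 71.
Z = 71 is lutetium, so the species is ¹⁵⁰Lu.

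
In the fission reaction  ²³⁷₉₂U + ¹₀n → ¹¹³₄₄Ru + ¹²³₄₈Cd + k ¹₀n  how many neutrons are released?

Conserve mass number: 238 = 113 + 123 + k, so k = 238 − 236 = 2.
Check atomic number: 92 = 44 + 48 + 0 = 92. ✓

2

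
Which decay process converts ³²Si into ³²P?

ΔA = 32 − 32 = 0; ΔZ = 15 − 14 = +1.
A is unchanged and Z rises by 1 — a neutron has become a proton (β⁻ decay).

beta-minus decay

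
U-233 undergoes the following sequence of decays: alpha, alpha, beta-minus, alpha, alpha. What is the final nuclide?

Start: (A, Z) = (233, 92).
After α: (229, 90).
After α: (225, 88).
After β⁻: (225, 89).
After α: (221, 87).
After α: (217, 85).
Z = 85 is astatine.

At-217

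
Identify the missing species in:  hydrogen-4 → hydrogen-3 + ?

neutron

Conserve mass number: 4 = 3 + A, so A = 1.
Conserve atomic number: 1 = 1 + Z, so Z = 0.
A = 1 and Z = 0 is neutron — a neutron.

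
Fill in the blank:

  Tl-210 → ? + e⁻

Pb-210

Conserve mass number: 210 = A + 0, so A = 210.
Conserve atomic number: 81 = Z − 1, so Z = 82.
Z = 82 is lead, so the species is Pb-210.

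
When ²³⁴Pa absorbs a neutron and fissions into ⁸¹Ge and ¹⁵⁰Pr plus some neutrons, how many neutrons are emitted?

Conserve mass number: 235 = 81 + 150 + k, so k = 235 − 231 = 4.
Check atomic number: 91 = 32 + 59 + 0 = 91. ✓

4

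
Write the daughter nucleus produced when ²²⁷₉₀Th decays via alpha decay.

Alpha decay: mass number changes by -4, atomic number by -2.
A: 227 − 4 = 223; Z: 90 − 2 = 88.
Z = 88 is radium, so the daughter is ²²³₈₈Ra.

Ra-223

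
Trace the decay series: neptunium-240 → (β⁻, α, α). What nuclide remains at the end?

Start: (A, Z) = (240, 93).
After β⁻: (240, 94).
After α: (236, 92).
After α: (232, 90).
Z = 90 is thorium.

Th-232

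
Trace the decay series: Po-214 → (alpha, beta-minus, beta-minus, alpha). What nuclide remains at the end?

Start: (A, Z) = (214, 84).
After α: (210, 82).
After β⁻: (210, 83).
After β⁻: (210, 84).
After α: (206, 82).
Z = 82 is lead.

Pb-206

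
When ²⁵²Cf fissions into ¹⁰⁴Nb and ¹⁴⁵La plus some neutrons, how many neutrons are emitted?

3

Conserve mass number: 252 = 104 + 145 + k, so k = 252 − 249 = 3.
Check atomic number: 98 = 41 + 57 + 0 = 98. ✓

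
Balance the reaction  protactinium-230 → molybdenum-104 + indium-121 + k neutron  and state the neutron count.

5

Conserve mass number: 230 = 104 + 121 + k, so k = 230 − 225 = 5.
Check atomic number: 91 = 42 + 49 + 0 = 91. ✓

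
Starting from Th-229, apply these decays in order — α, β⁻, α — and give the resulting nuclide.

Fr-221

Start: (A, Z) = (229, 90).
After α: (225, 88).
After β⁻: (225, 89).
After α: (221, 87).
Z = 87 is francium.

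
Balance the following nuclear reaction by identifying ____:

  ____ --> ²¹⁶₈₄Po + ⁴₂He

Conserve mass number: A = 216 + 4, so A = 220.
Conserve atomic number: Z = 84 + 2, so Z = 86.
Z = 86 is radon, so the species is ²²⁰₈₆Rn.

Rn-220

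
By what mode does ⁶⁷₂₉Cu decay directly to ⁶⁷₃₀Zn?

ΔA = 67 − 67 = 0; ΔZ = 30 − 29 = +1.
A is unchanged and Z rises by 1 — a neutron has become a proton (β⁻ decay).

beta-minus decay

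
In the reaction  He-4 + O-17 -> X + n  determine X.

Ne-20

Conserve mass number: 4 + 17 = A + 1, so A = 20.
Conserve atomic number: 2 + 8 = Z + 0, so Z = 10.
Z = 10 is neon, so the species is Ne-20.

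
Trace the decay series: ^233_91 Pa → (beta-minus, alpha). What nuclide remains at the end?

Th-229

Start: (A, Z) = (233, 91).
After β⁻: (233, 92).
After α: (229, 90).
Z = 90 is thorium.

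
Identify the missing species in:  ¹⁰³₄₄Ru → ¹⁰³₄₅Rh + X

Conserve mass number: 103 = 103 + A, so A = 0.
Conserve atomic number: 44 = 45 + Z, so Z = -1.
A = 0 and Z = -1 is ⁰₋₁e — a beta-minus particle.

beta-minus particle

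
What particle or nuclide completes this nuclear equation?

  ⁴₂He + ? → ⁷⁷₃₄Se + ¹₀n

Conserve mass number: 4 + A = 77 + 1, so A = 74.
Conserve atomic number: 2 + Z = 34 + 0, so Z = 32.
Z = 32 is germanium, so the species is ⁷⁴₃₂Ge.

Ge-74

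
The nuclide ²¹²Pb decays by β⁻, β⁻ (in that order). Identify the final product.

Start: (A, Z) = (212, 82).
After β⁻: (212, 83).
After β⁻: (212, 84).
Z = 84 is polonium.

Po-212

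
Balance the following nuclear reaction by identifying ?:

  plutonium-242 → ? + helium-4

U-238

Conserve mass number: 242 = A + 4, so A = 238.
Conserve atomic number: 94 = Z + 2, so Z = 92.
Z = 92 is uranium, so the species is uranium-238.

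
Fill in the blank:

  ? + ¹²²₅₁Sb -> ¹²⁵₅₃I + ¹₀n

alpha particle

Conserve mass number: A + 122 = 125 + 1, so A = 4.
Conserve atomic number: Z + 51 = 53 + 0, so Z = 2.
A = 4 and Z = 2 is ⁴₂He — an alpha particle.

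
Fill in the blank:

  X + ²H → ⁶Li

Conserve mass number: A + 2 = 6, so A = 4.
Conserve atomic number: Z + 1 = 3, so Z = 2.
A = 4 and Z = 2 is ⁴He — an alpha particle.

alpha particle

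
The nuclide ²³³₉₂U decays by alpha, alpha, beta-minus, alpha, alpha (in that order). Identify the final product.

At-217

Start: (A, Z) = (233, 92).
After α: (229, 90).
After α: (225, 88).
After β⁻: (225, 89).
After α: (221, 87).
After α: (217, 85).
Z = 85 is astatine.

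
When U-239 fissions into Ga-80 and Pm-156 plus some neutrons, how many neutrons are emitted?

3

Conserve mass number: 239 = 80 + 156 + k, so k = 239 − 236 = 3.
Check atomic number: 92 = 31 + 61 + 0 = 92. ✓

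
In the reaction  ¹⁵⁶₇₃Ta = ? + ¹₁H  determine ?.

Conserve mass number: 156 = A + 1, so A = 155.
Conserve atomic number: 73 = Z + 1, so Z = 72.
Z = 72 is hafnium, so the species is ¹⁵⁵₇₂Hf.

Hf-155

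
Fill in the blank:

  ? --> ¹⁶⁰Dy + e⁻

Conserve mass number: A = 160 + 0, so A = 160.
Conserve atomic number: Z = 66 − 1, so Z = 65.
Z = 65 is terbium, so the species is ¹⁶⁰Tb.

Tb-160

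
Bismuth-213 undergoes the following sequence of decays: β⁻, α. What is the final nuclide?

Pb-209

Start: (A, Z) = (213, 83).
After β⁻: (213, 84).
After α: (209, 82).
Z = 82 is lead.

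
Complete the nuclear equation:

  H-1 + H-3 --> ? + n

Conserve mass number: 1 + 3 = A + 1, so A = 3.
Conserve atomic number: 1 + 1 = Z + 0, so Z = 2.
Z = 2 is helium, so the species is He-3.

He-3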